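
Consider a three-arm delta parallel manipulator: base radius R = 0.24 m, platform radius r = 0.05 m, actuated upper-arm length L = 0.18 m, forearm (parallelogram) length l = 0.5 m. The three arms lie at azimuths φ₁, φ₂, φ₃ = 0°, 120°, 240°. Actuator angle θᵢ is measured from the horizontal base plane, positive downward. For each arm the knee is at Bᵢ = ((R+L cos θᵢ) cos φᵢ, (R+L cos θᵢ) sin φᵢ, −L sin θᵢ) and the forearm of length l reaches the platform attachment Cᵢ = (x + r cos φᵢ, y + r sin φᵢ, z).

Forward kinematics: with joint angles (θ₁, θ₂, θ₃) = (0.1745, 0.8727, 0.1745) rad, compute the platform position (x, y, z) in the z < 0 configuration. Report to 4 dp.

(0.0567, -0.0982, -0.4106)

arm 1 at φ=0.0°: ρ1 = 0.3673;  O1 = (0.3673, 0.0000, -0.0313)
φ2=120.0°: virtual centre (-0.1528, 0.2647, -0.1379), radius l
arm 3 at φ=240.0°: ρ3 = 0.3673;  O3 = (-0.1836, -0.3181, -0.0313)
eliminate P² terms by subtracting sphere 1 from 2 and 3
linear system: -1.0402x+0.5295y = -0.0234−-0.2133z; -1.1018x+-0.6361y = 0.0000−0.0000z
det = 1.2451;  x = 0.0120+-0.1090z,  y = -0.0207+0.1887z
sphere 1 gives Az²+Bz+C=0 with A=1.0475, B=0.1321, C=-0.1223;  B²−4AC=0.5301;  roots -0.4106, 0.2845;  negative root z = -0.4106
x = 0.0567, y = -0.0982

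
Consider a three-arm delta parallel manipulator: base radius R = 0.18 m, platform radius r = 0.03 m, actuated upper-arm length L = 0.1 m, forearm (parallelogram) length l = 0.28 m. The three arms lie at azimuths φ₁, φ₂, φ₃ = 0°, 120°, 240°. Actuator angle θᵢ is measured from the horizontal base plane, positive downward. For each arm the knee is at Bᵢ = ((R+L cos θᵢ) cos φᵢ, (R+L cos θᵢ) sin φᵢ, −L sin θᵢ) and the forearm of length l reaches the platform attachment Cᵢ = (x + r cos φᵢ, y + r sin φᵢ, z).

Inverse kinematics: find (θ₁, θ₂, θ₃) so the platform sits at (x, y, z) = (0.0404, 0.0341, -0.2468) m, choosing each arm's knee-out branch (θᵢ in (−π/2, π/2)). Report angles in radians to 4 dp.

θ₁ = 0.5234, θ₂ = 0.7853, θ₃ = 1.2218

φ1=0.0° → target in arm frame (0.0404, 0.0341)
  A cos θ + B sin θ = C:  0.1096·cos θ + -0.2468·sin θ = -0.0284
  θ1 = atan2(B,A) + arccos(C/0.2700) = 0.5234
φ2=120.0° → target in arm frame (0.0093, -0.0520)
  A cos θ + B sin θ = C:  0.1407·cos θ + -0.2468·sin θ = -0.0750
  θ2 = atan2(B,A) + arccos(C/0.2841) = 0.7853
φ3=240.0° → target in arm frame (-0.0497, 0.0179)
  A cos θ + B sin θ = C:  0.1997·cos θ + -0.2468·sin θ = -0.1636
  θ3 = atan2(B,A) + arccos(C/0.3175) = 1.2218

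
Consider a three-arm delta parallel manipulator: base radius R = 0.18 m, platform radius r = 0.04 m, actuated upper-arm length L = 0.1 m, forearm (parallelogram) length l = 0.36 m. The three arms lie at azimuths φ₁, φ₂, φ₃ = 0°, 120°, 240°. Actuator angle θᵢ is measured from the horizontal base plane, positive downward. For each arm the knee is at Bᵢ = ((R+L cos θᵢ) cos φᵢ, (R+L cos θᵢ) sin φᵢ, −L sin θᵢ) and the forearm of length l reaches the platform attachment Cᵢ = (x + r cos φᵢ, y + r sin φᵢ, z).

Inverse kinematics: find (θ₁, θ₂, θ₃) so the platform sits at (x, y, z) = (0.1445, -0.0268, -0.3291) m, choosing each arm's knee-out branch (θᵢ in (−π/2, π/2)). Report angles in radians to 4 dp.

θ₁ = -0.1747, θ₂ = 1.3961, θ₃ = 1.1338

arm 1 (φ=0.0°): x'=0.1445, y'=-0.0268
  e−x'=-0.0045;  (l²−L²−(e−x')²−y'²−z²)/2L = 0.0528
  γ=atan2(-0.3291,-0.0045)=-1.5845;  ψ=arccos(0.1603)=1.4098;  θ1=γ+ψ≈-0.1747
arm 2 (φ=120.0°): x'=-0.0955, y'=-0.1117
  A=0.2355, B=-0.3291, C=(l²−L²−A²−y'²−z²)/(2L)=-0.2832
  √(A²+B²)=0.4047;  θ2 = -0.9498+2.3459 ≈ 1.3961
arm 3 (φ=240.0°): x'=-0.0490, y'=0.1385
  e−x'=0.1890;  (l²−L²−(e−x')²−y'²−z²)/2L = -0.2182
  γ=atan2(-0.3291,0.1890)=-1.0494;  ψ=arccos(-0.5749)=2.1833;  θ3=γ+ψ≈1.1338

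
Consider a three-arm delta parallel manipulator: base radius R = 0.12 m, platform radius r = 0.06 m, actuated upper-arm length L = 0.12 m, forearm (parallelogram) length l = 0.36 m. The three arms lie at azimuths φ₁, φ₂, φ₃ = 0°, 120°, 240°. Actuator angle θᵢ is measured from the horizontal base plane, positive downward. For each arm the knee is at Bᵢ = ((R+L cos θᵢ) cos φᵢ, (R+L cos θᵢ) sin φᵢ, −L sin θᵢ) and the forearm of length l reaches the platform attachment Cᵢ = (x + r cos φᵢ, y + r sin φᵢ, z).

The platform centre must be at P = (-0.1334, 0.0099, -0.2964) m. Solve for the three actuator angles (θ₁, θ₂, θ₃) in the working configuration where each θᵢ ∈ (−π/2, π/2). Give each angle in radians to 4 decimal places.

rotate P by −φ1: (-0.1334, 0.0099, -0.2964)
  e−x'=0.1934;  (l²−L²−(e−x')²−y'²−z²)/2L = -0.0423
  θ1 = atan2(B,A) + arccos(C/0.3539) = 0.6980
rotate P by −φ2: (0.0753, 0.1106, -0.2964)
  A cos θ + B sin θ = C:  -0.0153·cos θ + -0.2964·sin θ = 0.0620
  θ2 = atan2(B,A) + arccos(C/0.2968) = -0.2620
φ3=240.0° → target in arm frame (0.0581, -0.1205)
  e−x'=0.0019;  (l²−L²−(e−x')²−y'²−z²)/2L = 0.0535
  γ=atan2(-0.2964,0.0019)=-1.5645;  ψ=arccos(0.1803)=1.3895;  θ3=γ+ψ≈-0.1750

θ₁ = 0.6980, θ₂ = -0.2620, θ₃ = -0.1750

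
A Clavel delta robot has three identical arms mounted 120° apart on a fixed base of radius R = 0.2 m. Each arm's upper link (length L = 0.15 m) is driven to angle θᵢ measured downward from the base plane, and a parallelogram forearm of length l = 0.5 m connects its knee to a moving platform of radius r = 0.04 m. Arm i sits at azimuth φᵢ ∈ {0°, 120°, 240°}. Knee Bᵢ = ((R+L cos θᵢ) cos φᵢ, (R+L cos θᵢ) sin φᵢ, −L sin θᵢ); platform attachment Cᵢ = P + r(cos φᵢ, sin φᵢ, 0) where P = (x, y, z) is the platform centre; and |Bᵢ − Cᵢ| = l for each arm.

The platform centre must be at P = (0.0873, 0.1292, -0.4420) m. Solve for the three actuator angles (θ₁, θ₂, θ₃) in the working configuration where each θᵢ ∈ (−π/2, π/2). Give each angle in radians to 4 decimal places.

φ1=0.0° → target in arm frame (0.0873, 0.1292)
  A=0.0727, B=-0.4420, C=(l²−L²−A²−y'²−z²)/(2L)=0.0339
  θ1 = atan2(B,A) + arccos(C/0.4479) = 0.0874
φ2=120.0° → target in arm frame (0.0682, -0.1402)
  A cos θ + B sin θ = C:  0.0918·cos θ + -0.4420·sin θ = 0.0135
  γ=atan2(-0.4420,0.0918)=-1.3661;  ψ=arccos(0.0300)=1.5408;  θ2=γ+ψ≈0.1747
rotate P by −φ3: (-0.1555, 0.0110, -0.4420)
  e−x'=0.3155;  (l²−L²−(e−x')²−y'²−z²)/2L = -0.2252
  √(A²+B²)=0.5431;  θ3 = -0.9508+1.9983 ≈ 1.0475

θ₁ = 0.0874, θ₂ = 0.1747, θ₃ = 1.0475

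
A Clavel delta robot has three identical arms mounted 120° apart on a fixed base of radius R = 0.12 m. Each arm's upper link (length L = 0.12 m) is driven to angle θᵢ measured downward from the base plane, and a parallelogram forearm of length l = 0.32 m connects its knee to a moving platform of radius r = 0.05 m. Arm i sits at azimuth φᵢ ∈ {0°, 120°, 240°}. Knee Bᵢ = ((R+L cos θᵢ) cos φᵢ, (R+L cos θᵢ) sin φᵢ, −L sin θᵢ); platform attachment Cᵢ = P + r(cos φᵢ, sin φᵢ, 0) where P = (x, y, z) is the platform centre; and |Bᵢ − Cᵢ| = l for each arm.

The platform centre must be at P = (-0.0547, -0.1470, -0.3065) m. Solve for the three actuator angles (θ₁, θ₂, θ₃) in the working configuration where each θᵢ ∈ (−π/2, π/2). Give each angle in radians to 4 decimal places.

θ₁ = 0.9601, θ₂ = 1.1346, θ₃ = -0.0878

rotate P by −φ1: (-0.0547, -0.1470, -0.3065)
  e−x'=0.1247;  (l²−L²−(e−x')²−y'²−z²)/2L = -0.1796
  γ=atan2(-0.3065,0.1247)=-1.1844;  ψ=arccos(-0.5427)=2.1445;  θ1=γ+ψ≈0.9601
φ2=120.0° → target in arm frame (-0.1000, 0.1209)
  e−x'=0.1700;  (l²−L²−(e−x')²−y'²−z²)/2L = -0.2060
  θ2 = atan2(B,A) + arccos(C/0.3505) = 1.1346
rotate P by −φ3: (0.1547, 0.0261, -0.3065)
  A cos θ + B sin θ = C:  -0.0847·cos θ + -0.3065·sin θ = -0.0575
  √(A²+B²)=0.3180;  θ3 = -1.8403+1.7525 ≈ -0.0878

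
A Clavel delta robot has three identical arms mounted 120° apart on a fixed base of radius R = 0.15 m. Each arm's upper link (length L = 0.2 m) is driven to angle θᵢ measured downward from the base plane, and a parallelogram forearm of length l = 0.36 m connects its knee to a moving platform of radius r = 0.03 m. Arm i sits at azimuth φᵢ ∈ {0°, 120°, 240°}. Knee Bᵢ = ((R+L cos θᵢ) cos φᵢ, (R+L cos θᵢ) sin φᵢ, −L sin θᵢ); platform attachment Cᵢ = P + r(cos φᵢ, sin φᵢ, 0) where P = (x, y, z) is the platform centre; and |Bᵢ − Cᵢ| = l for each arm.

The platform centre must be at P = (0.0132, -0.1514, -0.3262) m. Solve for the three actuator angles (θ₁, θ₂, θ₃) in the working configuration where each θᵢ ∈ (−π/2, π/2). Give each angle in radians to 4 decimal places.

arm 1 (φ=0.0°): x'=0.0132, y'=-0.1514
  A=0.1068, B=-0.3262, C=(l²−L²−A²−y'²−z²)/(2L)=-0.1278
  θ1 = atan2(B,A) + arccos(C/0.3432) = 0.6980
φ2=120.0° → target in arm frame (-0.1377, 0.0643)
  A=0.2577, B=-0.3262, C=(l²−L²−A²−y'²−z²)/(2L)=-0.2184
  √(A²+B²)=0.4157;  θ2 = -0.9021+2.1239 ≈ 1.2217
φ3=240.0° → target in arm frame (0.1245, 0.0871)
  e−x'=-0.0045;  (l²−L²−(e−x')²−y'²−z²)/2L = -0.0610
  √(A²+B²)=0.3262;  θ3 = -1.5846+1.7590 ≈ 0.1744

θ₁ = 0.6980, θ₂ = 1.2217, θ₃ = 0.1744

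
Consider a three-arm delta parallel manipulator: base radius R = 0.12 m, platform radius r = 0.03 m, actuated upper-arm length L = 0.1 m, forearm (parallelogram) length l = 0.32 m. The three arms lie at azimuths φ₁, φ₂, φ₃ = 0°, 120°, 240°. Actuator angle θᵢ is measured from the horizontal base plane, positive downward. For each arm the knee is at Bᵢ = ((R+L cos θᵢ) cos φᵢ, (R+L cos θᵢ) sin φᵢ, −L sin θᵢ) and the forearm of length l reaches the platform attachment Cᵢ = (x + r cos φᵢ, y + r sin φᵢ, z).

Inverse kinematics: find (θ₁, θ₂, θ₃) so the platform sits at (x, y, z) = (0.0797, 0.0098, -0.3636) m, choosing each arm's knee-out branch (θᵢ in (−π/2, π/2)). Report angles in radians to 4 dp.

arm 1 (φ=0.0°): x'=0.0797, y'=0.0098
  A cos θ + B sin θ = C:  0.0103·cos θ + -0.3636·sin θ = -0.2000
  √(A²+B²)=0.3637;  θ1 = -1.5425+2.1531 ≈ 0.6106
φ2=120.0° → target in arm frame (-0.0314, -0.0739)
  A=0.1214, B=-0.3636, C=(l²−L²−A²−y'²−z²)/(2L)=-0.3000
  √(A²+B²)=0.3833;  θ2 = -1.2486+2.4697 ≈ 1.2210
φ3=240.0° → target in arm frame (-0.0483, 0.0641)
  A cos θ + B sin θ = C:  0.1383·cos θ + -0.3636·sin θ = -0.3153
  γ=atan2(-0.3636,0.1383)=-1.2072;  ψ=arccos(-0.8104)=2.5156;  θ3=γ+ψ≈1.3084

θ₁ = 0.6106, θ₂ = 1.2210, θ₃ = 1.3084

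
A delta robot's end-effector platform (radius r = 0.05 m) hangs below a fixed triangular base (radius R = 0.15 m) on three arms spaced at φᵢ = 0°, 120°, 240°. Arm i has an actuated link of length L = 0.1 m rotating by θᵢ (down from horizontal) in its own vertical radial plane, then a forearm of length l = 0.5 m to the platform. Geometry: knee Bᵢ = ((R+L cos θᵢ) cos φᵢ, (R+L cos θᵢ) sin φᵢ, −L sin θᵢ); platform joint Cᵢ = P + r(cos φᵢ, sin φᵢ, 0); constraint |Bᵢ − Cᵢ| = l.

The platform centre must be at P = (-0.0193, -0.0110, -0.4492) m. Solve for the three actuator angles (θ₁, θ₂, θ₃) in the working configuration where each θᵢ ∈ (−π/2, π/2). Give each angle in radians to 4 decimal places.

θ₁ = -0.0001, θ₂ = -0.0875, θ₃ = -0.1750

arm 1 (φ=0.0°): x'=-0.0193, y'=-0.0110
  A cos θ + B sin θ = C:  0.1193·cos θ + -0.4492·sin θ = 0.1193
  θ1 = atan2(B,A) + arccos(C/0.4648) = -0.0001
arm 2 (φ=120.0°): x'=0.0001, y'=0.0222
  e−x'=0.0999;  (l²−L²−(e−x')²−y'²−z²)/2L = 0.1388
  √(A²+B²)=0.4602;  θ2 = -1.3520+1.2645 ≈ -0.0875
arm 3 (φ=240.0°): x'=0.0192, y'=-0.0112
  A=0.0808, B=-0.4492, C=(l²−L²−A²−y'²−z²)/(2L)=0.1578
  γ=atan2(-0.4492,0.0808)=-1.3928;  ψ=arccos(0.3458)=1.2178;  θ3=γ+ψ≈-0.1750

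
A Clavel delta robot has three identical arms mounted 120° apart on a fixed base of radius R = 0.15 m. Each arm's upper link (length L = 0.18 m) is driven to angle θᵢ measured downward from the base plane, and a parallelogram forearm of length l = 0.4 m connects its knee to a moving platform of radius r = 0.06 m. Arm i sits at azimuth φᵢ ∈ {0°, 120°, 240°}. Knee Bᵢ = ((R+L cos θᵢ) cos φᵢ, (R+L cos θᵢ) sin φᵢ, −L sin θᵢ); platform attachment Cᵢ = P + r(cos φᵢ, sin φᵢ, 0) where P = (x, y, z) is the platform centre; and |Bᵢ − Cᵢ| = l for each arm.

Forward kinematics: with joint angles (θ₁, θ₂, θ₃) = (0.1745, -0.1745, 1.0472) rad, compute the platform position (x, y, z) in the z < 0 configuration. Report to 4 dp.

(0.0544, 0.1801, -0.3181)

arm 1 at φ=0.0°: (R−r)+L cos θ1 = 0.2673;  O1 = (0.2673, 0.0000, -0.0313)
φ2=120.0°: virtual centre (-0.1336, 0.2315, 0.0313), radius l
O3 = (0.1800·cos240.0°, 0.1800·sin240.0°, -0.1559) = (-0.0900, -0.1559, -0.1559)
|O₂|²−|O₁|² = 0.0000;  |O₃|²−|O₁|² = -0.0157
[-0.8018 0.4629 0.1250]·P = 0.0000;  [-0.7145 -0.3118 -0.2493]·P = -0.0157
Cramer: x(z) = 0.0125-0.1316z;  y(z) = 0.0217-0.4979z
sphere 1 gives Az²+Bz+C=0 with A=1.2653, B=0.1079, C=-0.0937;  B²−4AC=0.4857;  roots -0.3181, 0.2327;  negative root z = -0.3181
x = 0.0544, y = 0.1801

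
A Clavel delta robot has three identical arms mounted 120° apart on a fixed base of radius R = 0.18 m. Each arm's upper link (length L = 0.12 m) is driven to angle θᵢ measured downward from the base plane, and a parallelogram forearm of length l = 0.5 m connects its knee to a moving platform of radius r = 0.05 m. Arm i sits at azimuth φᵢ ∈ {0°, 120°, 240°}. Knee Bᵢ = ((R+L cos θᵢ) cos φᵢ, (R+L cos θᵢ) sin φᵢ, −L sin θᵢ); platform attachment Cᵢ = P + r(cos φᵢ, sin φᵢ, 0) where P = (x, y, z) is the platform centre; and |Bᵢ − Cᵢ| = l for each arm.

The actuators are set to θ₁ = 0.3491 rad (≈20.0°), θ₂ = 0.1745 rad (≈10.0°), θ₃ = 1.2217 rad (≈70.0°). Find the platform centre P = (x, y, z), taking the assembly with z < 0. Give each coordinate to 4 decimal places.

(0.0630, 0.1560, -0.4808)

φ1=0.0°: virtual centre (0.2428, 0.0000, -0.0410), radius l
arm 2 at φ=120.0°: (R−r)+L cos θ2 = 0.2482;  O2 = (-0.1241, 0.2149, -0.0208)
arm 3 at φ=240.0°: (R−r)+L cos θ3 = 0.1710;  O3 = (-0.0855, -0.1481, -0.1128)
subtract pairs → two planes through P
linear system: -0.7337x+0.4299y = 0.0014−0.0404z; -0.6566x+-0.2963y = -0.0186−-0.1434z
det = 0.4996;  x = 0.0152+-0.0994z,  y = 0.0292+-0.2638z
quadratic in z: (1.0795)z²+(0.1119)z+(-0.1957)=0, √Δ=0.9260 → z ∈ {-0.4808, 0.3771}; z = -0.4808 (taking z<0)
x = 0.0630, y = 0.1560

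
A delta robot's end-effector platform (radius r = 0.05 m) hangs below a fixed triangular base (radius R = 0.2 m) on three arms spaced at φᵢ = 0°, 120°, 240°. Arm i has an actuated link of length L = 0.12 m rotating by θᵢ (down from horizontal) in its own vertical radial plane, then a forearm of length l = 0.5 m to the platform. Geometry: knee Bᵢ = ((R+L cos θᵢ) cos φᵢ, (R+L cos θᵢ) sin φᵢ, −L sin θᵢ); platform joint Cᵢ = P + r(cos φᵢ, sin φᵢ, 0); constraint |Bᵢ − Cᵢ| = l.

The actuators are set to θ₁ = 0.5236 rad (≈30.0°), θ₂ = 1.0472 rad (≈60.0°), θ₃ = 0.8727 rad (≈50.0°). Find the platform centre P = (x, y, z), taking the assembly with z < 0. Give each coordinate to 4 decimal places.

φ1=0.0°: virtual centre (0.2539, 0.0000, -0.0600), radius l
φ2=120.0°: virtual centre (-0.1050, 0.1819, -0.1039), radius l
O3 = (0.2271·cos240.0°, 0.2271·sin240.0°, -0.0919) = (-0.1136, -0.1967, -0.0919)
|O₂|²−|O₁|² = -0.0132;  |O₃|²−|O₁|² = -0.0080
linear system: -0.7178x+0.3637y = -0.0132−-0.0878z; -0.7350x+-0.3934y = -0.0080−-0.0639z
Cramer: x(z) = 0.0147-0.1051z;  y(z) = -0.0071+0.0341z
quadratic in z: (1.0122)z²+(0.1698)z+(-0.1891)=0, √Δ=0.8914 → z ∈ {-0.5242, 0.3565}; z = -0.5242 (taking z<0)
x = 0.0699, y = -0.0250

(0.0699, -0.0250, -0.5242)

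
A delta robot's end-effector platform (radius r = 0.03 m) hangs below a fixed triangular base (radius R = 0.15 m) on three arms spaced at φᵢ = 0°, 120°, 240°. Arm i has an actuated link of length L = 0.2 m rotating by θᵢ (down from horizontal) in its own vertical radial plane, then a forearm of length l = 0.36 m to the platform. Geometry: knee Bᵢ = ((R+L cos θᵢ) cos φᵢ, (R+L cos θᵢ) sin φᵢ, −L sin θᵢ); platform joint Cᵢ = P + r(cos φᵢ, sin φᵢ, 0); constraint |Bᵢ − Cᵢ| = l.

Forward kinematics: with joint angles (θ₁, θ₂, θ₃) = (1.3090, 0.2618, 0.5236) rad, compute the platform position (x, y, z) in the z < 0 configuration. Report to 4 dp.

(-0.1639, 0.0308, -0.3196)

φ1=0.0°: virtual centre (0.1718, 0.0000, -0.1932), radius l
centre 2 = (0.3132·cos120.0°, 0.3132·sin120.0°, -0.0518) = (-0.1566, 0.2712, -0.0518)
centre 3 = (0.2932·cos240.0°, 0.2932·sin240.0°, -0.1000) = (-0.1466, -0.2539, -0.1000)
subtract pairs → two planes through P
plane₁₂: -0.6567x+0.5425y+0.2828z = 0.0339
Cramer: x(z) = -0.0487+0.3605z;  y(z) = 0.0036-0.0850z
into |P−centre ₁|² = l²: 1.1372z² + 0.2268z + -0.0437 = 0;  Δ = 0.2501;  z = -0.3196 or 0.1202 → z<0 root = -0.3196
x = -0.1639, y = 0.0308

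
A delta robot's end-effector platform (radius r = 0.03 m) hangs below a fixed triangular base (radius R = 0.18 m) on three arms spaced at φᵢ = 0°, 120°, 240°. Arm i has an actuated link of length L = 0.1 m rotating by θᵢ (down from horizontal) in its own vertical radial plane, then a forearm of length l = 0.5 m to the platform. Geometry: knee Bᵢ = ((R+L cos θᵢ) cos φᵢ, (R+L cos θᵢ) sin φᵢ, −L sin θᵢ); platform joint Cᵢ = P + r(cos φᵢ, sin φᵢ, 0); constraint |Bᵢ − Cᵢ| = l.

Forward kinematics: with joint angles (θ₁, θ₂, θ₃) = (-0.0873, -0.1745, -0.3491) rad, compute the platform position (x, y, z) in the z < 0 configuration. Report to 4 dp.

arm 1 at φ=0.0°: (R−r)+L cos θ1 = 0.2496;  S1 = (0.2496, 0.0000, 0.0087)
φ2=120.0°: virtual centre (-0.1242, 0.2152, 0.0174), radius l
φ3=240.0°: virtual centre (-0.1220, -0.2113, 0.0342), radius l
subtract pairs → two planes through P
[-0.7477 0.4304 0.0173]·P = -0.0003;  [-0.7432 -0.4226 0.0510]·P = -0.0017
det = 0.6358;  x = 0.0014+0.0460z,  y = 0.0016+0.0397z
quadratic in z: (1.0037)z²+(-0.0401)z+(-0.1883)=0, √Δ=0.8704 → z ∈ {-0.4136, 0.4536}; z = -0.4136 (taking z<0)
x = -0.0176, y = -0.0148

(-0.0176, -0.0148, -0.4136)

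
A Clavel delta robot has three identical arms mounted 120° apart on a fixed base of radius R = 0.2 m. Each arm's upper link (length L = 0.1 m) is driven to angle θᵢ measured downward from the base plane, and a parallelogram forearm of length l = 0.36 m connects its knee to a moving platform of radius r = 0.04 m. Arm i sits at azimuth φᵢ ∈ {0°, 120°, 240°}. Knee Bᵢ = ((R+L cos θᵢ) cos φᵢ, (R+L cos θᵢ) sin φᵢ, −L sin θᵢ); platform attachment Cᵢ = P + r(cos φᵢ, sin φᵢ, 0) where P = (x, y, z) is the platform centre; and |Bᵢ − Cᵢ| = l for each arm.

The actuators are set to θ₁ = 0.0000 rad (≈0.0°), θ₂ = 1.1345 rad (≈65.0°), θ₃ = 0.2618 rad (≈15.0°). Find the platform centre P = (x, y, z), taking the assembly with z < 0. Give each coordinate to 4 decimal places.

(0.0631, -0.0738, -0.2922)

O1 = (0.2600·cos0.0°, 0.2600·sin0.0°, 0.0000) = (0.2600, 0.0000, 0.0000)
φ2=120.0°: virtual centre (-0.1011, 0.1752, -0.0906), radius l
arm 3 at φ=240.0°: (R−r)+L cos θ3 = 0.2566;  O3 = (-0.1283, -0.2222, -0.0259)
|O₂|²−|O₁|² = -0.0185;  |O₃|²−|O₁|² = -0.0011
linear system: -0.7223x+0.3503y = -0.0185−-0.1813z; -0.7766x+-0.4444y = -0.0011−-0.0518z
Cramer: x(z) = 0.0145-0.1664z;  y(z) = -0.0229+0.1743z
sphere 1 gives Az²+Bz+C=0 with A=1.0581, B=0.0737, C=-0.0688;  B²−4AC=0.2966;  roots -0.2922, 0.2225;  negative root z = -0.2922
x = 0.0631, y = -0.0738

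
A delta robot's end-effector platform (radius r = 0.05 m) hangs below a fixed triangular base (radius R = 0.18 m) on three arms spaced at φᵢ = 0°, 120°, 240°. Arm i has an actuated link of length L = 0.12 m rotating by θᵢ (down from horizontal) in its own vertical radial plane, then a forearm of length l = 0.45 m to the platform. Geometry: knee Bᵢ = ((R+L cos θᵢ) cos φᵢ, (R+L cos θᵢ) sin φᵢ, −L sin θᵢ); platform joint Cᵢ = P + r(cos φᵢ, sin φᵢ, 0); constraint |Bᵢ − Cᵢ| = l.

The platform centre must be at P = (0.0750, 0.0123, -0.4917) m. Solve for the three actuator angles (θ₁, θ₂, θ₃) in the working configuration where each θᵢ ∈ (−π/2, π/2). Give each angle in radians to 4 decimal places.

arm 1 (φ=0.0°): x'=0.0750, y'=0.0123
  e−x'=0.0550;  (l²−L²−(e−x')²−y'²−z²)/2L = -0.2369
  √(A²+B²)=0.4948;  θ1 = -1.4594+2.0700 ≈ 0.6106
rotate P by −φ2: (-0.0268, -0.0711, -0.4917)
  A=0.1568, B=-0.4917, C=(l²−L²−A²−y'²−z²)/(2L)=-0.3472
  θ2 = atan2(B,A) + arccos(C/0.5161) = 1.0466
arm 3 (φ=240.0°): x'=-0.0482, y'=0.0588
  A=0.1782, B=-0.4917, C=(l²−L²−A²−y'²−z²)/(2L)=-0.3703
  θ3 = atan2(B,A) + arccos(C/0.5230) = 1.1343

θ₁ = 0.6106, θ₂ = 1.0466, θ₃ = 1.1343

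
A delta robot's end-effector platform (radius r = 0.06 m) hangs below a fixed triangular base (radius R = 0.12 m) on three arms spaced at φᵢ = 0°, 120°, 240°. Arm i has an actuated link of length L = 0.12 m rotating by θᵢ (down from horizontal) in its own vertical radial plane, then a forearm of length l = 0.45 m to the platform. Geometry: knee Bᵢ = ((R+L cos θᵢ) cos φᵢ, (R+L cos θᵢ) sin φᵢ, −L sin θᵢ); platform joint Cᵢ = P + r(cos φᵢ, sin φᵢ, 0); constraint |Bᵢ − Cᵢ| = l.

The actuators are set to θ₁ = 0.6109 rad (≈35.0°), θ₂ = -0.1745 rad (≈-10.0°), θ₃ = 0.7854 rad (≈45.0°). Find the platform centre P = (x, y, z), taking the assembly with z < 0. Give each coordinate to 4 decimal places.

(-0.0567, 0.1654, -0.4279)

φ1=0.0°: virtual centre (0.1583, 0.0000, -0.0688), radius l
arm 2 at φ=120.0°: ρ2 = 0.1782;  O2 = (-0.0891, 0.1543, 0.0208)
φ3=240.0°: virtual centre (-0.0724, -0.1254, -0.0849), radius l
subtract pairs → two planes through P
[-0.4948 0.3086 0.1793]·P = 0.0024;  [-0.4614 -0.2509 -0.0320]·P = -0.0016
det = 0.2665;  x = -0.0004+0.1317z,  y = 0.0071+-0.3699z
quadratic in z: (1.1542)z²+(0.0906)z+(-0.1725)=0, √Δ=0.8971 → z ∈ {-0.4279, 0.3494}; z = -0.4279 (taking z<0)
x = -0.0567, y = 0.1654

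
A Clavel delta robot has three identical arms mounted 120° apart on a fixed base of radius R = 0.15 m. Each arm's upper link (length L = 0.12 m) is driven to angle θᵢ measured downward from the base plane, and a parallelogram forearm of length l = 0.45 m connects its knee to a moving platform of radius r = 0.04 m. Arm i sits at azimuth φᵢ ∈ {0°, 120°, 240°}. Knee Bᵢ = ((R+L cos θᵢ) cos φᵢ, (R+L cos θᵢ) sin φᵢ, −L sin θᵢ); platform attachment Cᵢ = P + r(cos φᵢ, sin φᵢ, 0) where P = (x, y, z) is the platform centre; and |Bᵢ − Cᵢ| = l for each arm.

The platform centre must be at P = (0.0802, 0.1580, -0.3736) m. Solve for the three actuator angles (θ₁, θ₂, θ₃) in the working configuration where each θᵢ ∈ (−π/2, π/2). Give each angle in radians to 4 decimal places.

φ1=0.0° → target in arm frame (0.0802, 0.1580)
  e−x'=0.0298;  (l²−L²−(e−x')²−y'²−z²)/2L = 0.0945
  √(A²+B²)=0.3748;  θ1 = -1.4912+1.3160 ≈ -0.1752
arm 2 (φ=120.0°): x'=0.0967, y'=-0.1485
  e−x'=0.0133;  (l²−L²−(e−x')²−y'²−z²)/2L = 0.1096
  θ2 = atan2(B,A) + arccos(C/0.3738) = -0.2621
rotate P by −φ3: (-0.1769, -0.0095, -0.3736)
  A cos θ + B sin θ = C:  0.2869·cos θ + -0.3736·sin θ = -0.1412
  √(A²+B²)=0.4711;  θ3 = -0.9159+1.8753 ≈ 0.9595

θ₁ = -0.1752, θ₂ = -0.2621, θ₃ = 0.9595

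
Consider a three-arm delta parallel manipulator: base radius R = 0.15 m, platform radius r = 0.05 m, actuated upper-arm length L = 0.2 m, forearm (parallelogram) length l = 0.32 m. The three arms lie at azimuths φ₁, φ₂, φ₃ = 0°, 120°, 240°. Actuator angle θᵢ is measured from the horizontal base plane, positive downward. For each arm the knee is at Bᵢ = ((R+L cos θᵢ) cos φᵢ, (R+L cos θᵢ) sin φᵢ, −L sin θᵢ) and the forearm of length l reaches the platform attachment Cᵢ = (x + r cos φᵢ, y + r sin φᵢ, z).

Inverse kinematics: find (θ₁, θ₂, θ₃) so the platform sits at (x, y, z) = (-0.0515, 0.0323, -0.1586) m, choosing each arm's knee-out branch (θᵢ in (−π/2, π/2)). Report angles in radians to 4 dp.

θ₁ = 0.6109, θ₂ = -0.2617, θ₃ = 0.2614

arm 1 (φ=0.0°): x'=-0.0515, y'=0.0323
  e−x'=0.1515;  (l²−L²−(e−x')²−y'²−z²)/2L = 0.0331
  √(A²+B²)=0.2193;  θ1 = -0.8083+1.4192 ≈ 0.6109
φ2=120.0° → target in arm frame (0.0537, 0.0285)
  e−x'=0.0463;  (l²−L²−(e−x')²−y'²−z²)/2L = 0.0857
  θ2 = atan2(B,A) + arccos(C/0.1652) = -0.2617
arm 3 (φ=240.0°): x'=-0.0022, y'=-0.0608
  e−x'=0.1022;  (l²−L²−(e−x')²−y'²−z²)/2L = 0.0578
  θ3 = atan2(B,A) + arccos(C/0.1887) = 0.2614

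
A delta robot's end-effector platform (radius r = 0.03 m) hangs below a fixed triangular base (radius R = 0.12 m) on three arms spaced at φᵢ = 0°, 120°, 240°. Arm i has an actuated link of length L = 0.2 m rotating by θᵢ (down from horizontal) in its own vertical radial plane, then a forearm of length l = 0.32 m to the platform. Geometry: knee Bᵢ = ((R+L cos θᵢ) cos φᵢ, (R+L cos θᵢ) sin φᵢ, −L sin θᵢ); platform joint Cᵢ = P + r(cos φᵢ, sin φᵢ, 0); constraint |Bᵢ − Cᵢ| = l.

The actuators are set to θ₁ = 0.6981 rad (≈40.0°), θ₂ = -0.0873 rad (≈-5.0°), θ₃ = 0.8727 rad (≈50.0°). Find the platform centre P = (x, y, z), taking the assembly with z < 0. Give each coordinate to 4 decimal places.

arm 1 at φ=0.0°: (R−r)+L cos θ1 = 0.2432;  O1 = (0.2432, 0.0000, -0.1286)
O2 = (0.2892·cos120.0°, 0.2892·sin120.0°, 0.0174) = (-0.1446, 0.2505, 0.0174)
O3 = (0.2186·cos240.0°, 0.2186·sin240.0°, -0.1532) = (-0.1093, -0.1893, -0.1532)
subtract pairs → two planes through P
[-0.7757 0.5010 0.2920]·P = 0.0083;  [-0.7050 -0.3785 -0.0493]·P = -0.0044
det = 0.6468;  x = -0.0014+0.1327z,  y = 0.0144+-0.3774z
into |P−O₁|² = l²: 1.1600z² + 0.1814z + -0.0258 = 0;  Δ = 0.1527;  z = -0.2466 or 0.0903 → z<0 root = -0.2466
x = -0.0341, y = 0.1074

(-0.0341, 0.1074, -0.2466)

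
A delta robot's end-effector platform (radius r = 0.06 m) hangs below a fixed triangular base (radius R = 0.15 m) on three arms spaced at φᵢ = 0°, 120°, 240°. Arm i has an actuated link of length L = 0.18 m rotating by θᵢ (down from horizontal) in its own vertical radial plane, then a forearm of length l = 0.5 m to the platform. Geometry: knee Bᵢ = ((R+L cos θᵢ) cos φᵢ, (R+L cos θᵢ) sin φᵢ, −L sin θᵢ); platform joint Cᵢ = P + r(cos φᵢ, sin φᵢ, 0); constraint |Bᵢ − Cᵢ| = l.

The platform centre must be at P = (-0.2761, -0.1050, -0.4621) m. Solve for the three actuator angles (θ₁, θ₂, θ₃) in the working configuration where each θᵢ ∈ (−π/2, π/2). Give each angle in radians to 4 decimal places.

θ₁ = 1.3966, θ₂ = 0.6111, θ₃ = 0.0003

arm 1 (φ=0.0°): x'=-0.2761, y'=-0.1050
  e−x'=0.3661;  (l²−L²−(e−x')²−y'²−z²)/2L = -0.3916
  √(A²+B²)=0.5895;  θ1 = -0.9008+2.2974 ≈ 1.3966
rotate P by −φ2: (0.0471, 0.2916, -0.4621)
  A=0.0429, B=-0.4621, C=(l²−L²−A²−y'²−z²)/(2L)=-0.2300
  θ2 = atan2(B,A) + arccos(C/0.4641) = 0.6111
φ3=240.0° → target in arm frame (0.2290, -0.1866)
  A=-0.1390, B=-0.4621, C=(l²−L²−A²−y'²−z²)/(2L)=-0.1391
  √(A²+B²)=0.4825;  θ3 = -1.8630+1.8632 ≈ 0.0003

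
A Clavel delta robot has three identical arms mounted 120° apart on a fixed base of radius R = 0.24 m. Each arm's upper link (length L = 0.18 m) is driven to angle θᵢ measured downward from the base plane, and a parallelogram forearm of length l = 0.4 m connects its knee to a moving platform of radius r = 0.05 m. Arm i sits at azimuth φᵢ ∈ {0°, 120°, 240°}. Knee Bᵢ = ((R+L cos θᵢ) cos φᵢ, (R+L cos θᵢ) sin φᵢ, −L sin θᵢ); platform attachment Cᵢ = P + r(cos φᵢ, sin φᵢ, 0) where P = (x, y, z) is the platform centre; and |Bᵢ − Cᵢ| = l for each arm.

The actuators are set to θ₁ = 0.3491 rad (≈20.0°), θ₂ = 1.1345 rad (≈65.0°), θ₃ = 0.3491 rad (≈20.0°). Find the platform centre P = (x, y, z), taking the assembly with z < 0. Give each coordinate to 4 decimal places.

arm 1 at φ=0.0°: (R−r)+L cos θ1 = 0.3591;  O1 = (0.3591, 0.0000, -0.0616)
arm 2 at φ=120.0°: (R−r)+L cos θ2 = 0.2661;  O2 = (-0.1330, 0.2304, -0.1631)
φ3=240.0°: virtual centre (-0.1796, -0.3110, -0.0616), radius l
eliminate P² terms by subtracting sphere 1 from 2 and 3
linear system: -0.9844x+0.4608y = -0.0354−-0.2031z; -1.0774x+-0.6221y = 0.0000−0.0000z
Cramer: x(z) = 0.0198-0.1140z;  y(z) = -0.0344+0.1974z
into |P−O₁|² = l²: 1.0519z² + 0.1869z + -0.0399 = 0;  Δ = 0.2028;  z = -0.3029 or 0.1252 → z<0 root = -0.3029
x = 0.0544, y = -0.0942

(0.0544, -0.0942, -0.3029)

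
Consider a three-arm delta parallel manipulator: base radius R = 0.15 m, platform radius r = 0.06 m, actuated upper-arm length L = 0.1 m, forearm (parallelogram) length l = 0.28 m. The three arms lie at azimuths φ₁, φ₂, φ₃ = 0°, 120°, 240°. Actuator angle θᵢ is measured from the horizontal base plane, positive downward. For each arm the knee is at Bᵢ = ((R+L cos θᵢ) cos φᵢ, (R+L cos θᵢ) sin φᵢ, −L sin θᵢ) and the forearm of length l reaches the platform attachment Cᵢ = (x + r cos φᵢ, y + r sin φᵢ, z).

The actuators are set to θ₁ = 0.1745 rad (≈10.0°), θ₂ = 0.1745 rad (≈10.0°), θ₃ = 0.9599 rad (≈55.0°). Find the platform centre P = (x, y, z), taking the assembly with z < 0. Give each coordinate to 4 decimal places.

O1 = (0.1885·cos0.0°, 0.1885·sin0.0°, -0.0174) = (0.1885, 0.0000, -0.0174)
arm 2 at φ=120.0°: (R−r)+L cos θ2 = 0.1885;  O2 = (-0.0942, 0.1632, -0.0174)
O3 = (0.1474·cos240.0°, 0.1474·sin240.0°, -0.0819) = (-0.0737, -0.1276, -0.0819)
eliminate P² terms by subtracting sphere 1 from 2 and 3
plane₁₂: -0.5654x+0.3265y+0.0000z = 0.0000
det = 0.3155;  x = 0.0077+-0.1336z,  y = 0.0133+-0.2314z
sphere 1 gives Az²+Bz+C=0 with A=1.0714, B=0.0769, C=-0.0452;  B²−4AC=0.1997;  roots -0.2445, 0.1727;  negative root z = -0.2445
x = 0.0403, y = 0.0698

(0.0403, 0.0698, -0.2445)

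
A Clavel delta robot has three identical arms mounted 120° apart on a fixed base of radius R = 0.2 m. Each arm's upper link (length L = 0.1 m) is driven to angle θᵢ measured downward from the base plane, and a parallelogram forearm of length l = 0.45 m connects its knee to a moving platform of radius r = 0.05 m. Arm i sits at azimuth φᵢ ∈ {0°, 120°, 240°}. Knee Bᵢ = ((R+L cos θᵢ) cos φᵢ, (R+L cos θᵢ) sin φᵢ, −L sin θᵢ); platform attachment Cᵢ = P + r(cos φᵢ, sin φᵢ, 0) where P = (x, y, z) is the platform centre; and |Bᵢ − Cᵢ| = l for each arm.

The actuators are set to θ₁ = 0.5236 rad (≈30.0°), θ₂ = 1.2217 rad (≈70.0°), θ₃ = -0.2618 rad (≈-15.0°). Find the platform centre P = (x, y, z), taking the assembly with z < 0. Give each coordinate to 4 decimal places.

(0.0027, -0.1545, -0.4021)

arm 1 at φ=0.0°: ρ1 = 0.2366;  S1 = (0.2366, 0.0000, -0.0500)
arm 2 at φ=120.0°: ρ2 = 0.1842;  S2 = (-0.0921, 0.1595, -0.0940)
φ3=240.0°: virtual centre (-0.1233, -0.2136, 0.0259), radius l
|S₂|²−|S₁|² = -0.0157;  |S₃|²−|S₁|² = 0.0030
plane₁₂: -0.6574x+0.3191y+-0.0879z = -0.0157
Cramer: x(z) = 0.0113+0.0213z;  y(z) = -0.0260+0.3195z
sphere 1 gives Az²+Bz+C=0 with A=1.1025, B=0.0738, C=-0.1486;  B²−4AC=0.6606;  roots -0.4021, 0.3351;  negative root z = -0.4021
x = 0.0027, y = -0.1545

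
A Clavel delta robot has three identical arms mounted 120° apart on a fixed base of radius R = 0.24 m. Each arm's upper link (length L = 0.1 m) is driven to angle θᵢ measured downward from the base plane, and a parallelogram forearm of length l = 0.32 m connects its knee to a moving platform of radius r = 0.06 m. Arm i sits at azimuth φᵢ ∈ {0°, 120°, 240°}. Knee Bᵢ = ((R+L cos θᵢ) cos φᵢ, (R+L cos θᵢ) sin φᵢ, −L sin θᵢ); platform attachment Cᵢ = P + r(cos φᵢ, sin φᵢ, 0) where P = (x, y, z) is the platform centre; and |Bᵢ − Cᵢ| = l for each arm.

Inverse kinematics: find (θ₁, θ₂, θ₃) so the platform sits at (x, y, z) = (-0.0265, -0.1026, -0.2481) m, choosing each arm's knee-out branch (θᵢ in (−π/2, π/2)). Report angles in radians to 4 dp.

θ₁ = 1.0472, θ₂ = 1.3965, θ₃ = -0.1749

φ1=0.0° → target in arm frame (-0.0265, -0.1026)
  A=0.2065, B=-0.2481, C=(l²−L²−A²−y'²−z²)/(2L)=-0.1116
  θ1 = atan2(B,A) + arccos(C/0.3228) = 1.0472
φ2=120.0° → target in arm frame (-0.0756, 0.0742)
  A cos θ + B sin θ = C:  0.2556·cos θ + -0.2481·sin θ = -0.2000
  γ=atan2(-0.2481,0.2556)=-0.7705;  ψ=arccos(-0.5615)=2.1670;  θ2=γ+ψ≈1.3965
arm 3 (φ=240.0°): x'=0.1021, y'=0.0284
  e−x'=0.0779;  (l²−L²−(e−x')²−y'²−z²)/2L = 0.1199
  √(A²+B²)=0.2600;  θ3 = -1.2666+1.0917 ≈ -0.1749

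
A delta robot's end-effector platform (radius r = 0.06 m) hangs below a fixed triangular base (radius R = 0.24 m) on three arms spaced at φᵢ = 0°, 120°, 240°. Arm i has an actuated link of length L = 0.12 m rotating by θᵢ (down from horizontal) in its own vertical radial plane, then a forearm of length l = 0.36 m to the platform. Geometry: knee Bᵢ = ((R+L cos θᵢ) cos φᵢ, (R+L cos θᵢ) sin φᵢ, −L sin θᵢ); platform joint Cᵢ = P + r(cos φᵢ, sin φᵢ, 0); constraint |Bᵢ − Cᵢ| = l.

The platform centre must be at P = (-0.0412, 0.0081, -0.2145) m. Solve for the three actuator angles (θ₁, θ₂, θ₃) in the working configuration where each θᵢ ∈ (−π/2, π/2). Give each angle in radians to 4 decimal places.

arm 1 (φ=0.0°): x'=-0.0412, y'=0.0081
  A=0.2212, B=-0.2145, C=(l²−L²−A²−y'²−z²)/(2L)=0.0841
  γ=atan2(-0.2145,0.2212)=-0.7700;  ψ=arccos(0.2731)=1.2942;  θ1=γ+ψ≈0.5242
arm 2 (φ=120.0°): x'=0.0276, y'=0.0316
  A cos θ + B sin θ = C:  0.1524·cos θ + -0.2145·sin θ = 0.1874
  γ=atan2(-0.2145,0.1524)=-0.9531;  ψ=arccos(0.7121)=0.7783;  θ2=γ+ψ≈-0.1748
φ3=240.0° → target in arm frame (0.0136, -0.0397)
  A cos θ + B sin θ = C:  0.1664·cos θ + -0.2145·sin θ = 0.1663
  √(A²+B²)=0.2715;  θ3 = -0.9110+0.9114 ≈ 0.0004

θ₁ = 0.5242, θ₂ = -0.1748, θ₃ = 0.0004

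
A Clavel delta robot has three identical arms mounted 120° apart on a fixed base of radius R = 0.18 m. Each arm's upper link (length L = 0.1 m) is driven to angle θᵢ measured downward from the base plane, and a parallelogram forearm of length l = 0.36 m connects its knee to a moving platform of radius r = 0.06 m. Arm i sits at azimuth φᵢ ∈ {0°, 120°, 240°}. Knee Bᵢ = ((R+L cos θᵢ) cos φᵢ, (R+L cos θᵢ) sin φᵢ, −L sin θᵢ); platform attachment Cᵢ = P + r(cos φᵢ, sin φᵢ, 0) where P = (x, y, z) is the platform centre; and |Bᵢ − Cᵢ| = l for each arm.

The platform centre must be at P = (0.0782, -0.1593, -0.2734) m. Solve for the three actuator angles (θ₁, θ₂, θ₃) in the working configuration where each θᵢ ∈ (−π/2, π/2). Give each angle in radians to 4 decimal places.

θ₁ = -0.1745, θ₂ = 1.3963, θ₃ = -0.3493

φ1=0.0° → target in arm frame (0.0782, -0.1593)
  e−x'=0.0418;  (l²−L²−(e−x')²−y'²−z²)/2L = 0.0886
  θ1 = atan2(B,A) + arccos(C/0.2766) = -0.1745
φ2=120.0° → target in arm frame (-0.1771, 0.0119)
  A=0.2971, B=-0.2734, C=(l²−L²−A²−y'²−z²)/(2L)=-0.2177
  √(A²+B²)=0.4037;  θ2 = -0.7440+2.1402 ≈ 1.3963
rotate P by −φ3: (0.0989, 0.1474, -0.2734)
  A cos θ + B sin θ = C:  0.0211·cos θ + -0.2734·sin θ = 0.1134
  θ3 = atan2(B,A) + arccos(C/0.2742) = -0.3493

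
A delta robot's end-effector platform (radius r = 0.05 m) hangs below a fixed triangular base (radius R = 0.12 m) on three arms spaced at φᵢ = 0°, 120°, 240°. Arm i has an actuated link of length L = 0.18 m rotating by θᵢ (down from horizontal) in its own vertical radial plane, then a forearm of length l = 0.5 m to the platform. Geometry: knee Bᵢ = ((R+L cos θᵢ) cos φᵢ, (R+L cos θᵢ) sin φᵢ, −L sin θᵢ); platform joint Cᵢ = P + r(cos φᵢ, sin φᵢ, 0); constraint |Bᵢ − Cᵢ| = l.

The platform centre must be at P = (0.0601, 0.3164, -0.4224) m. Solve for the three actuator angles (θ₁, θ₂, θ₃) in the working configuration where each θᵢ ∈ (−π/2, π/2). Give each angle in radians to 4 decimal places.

θ₁ = 0.4363, θ₂ = -0.1744, θ₃ = 1.3089

arm 1 (φ=0.0°): x'=0.0601, y'=0.3164
  A cos θ + B sin θ = C:  0.0099·cos θ + -0.4224·sin θ = -0.1695
  √(A²+B²)=0.4225;  θ1 = -1.5474+1.9837 ≈ 0.4363
φ2=120.0° → target in arm frame (0.2440, -0.2102)
  e−x'=-0.1740;  (l²−L²−(e−x')²−y'²−z²)/2L = -0.0980
  √(A²+B²)=0.4568;  θ2 = -1.9615+1.7871 ≈ -0.1744
rotate P by −φ3: (-0.3041, -0.1062, -0.4224)
  A cos θ + B sin θ = C:  0.3741·cos θ + -0.4224·sin θ = -0.3111
  γ=atan2(-0.4224,0.3741)=-0.8460;  ψ=arccos(-0.5515)=2.1549;  θ3=γ+ψ≈1.3089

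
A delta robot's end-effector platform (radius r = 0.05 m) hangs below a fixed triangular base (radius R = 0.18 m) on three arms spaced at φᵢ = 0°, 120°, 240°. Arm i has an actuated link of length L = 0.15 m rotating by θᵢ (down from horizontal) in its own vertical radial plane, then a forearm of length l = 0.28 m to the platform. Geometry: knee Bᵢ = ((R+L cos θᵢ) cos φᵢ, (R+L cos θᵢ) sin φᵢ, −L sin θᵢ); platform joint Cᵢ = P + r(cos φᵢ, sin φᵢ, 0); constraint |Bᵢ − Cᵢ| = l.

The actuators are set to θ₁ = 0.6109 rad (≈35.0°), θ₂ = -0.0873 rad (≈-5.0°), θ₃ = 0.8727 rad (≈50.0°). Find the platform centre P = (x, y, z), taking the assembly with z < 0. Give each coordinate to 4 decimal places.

(-0.0109, 0.0611, -0.1574)

φ1=0.0°: virtual centre (0.2529, 0.0000, -0.0860), radius l
φ2=120.0°: virtual centre (-0.1397, 0.2420, 0.0131), radius l
arm 3 at φ=240.0°: e+L cos θ3 = 0.2264;  centre 3 = (-0.1132, -0.1961, -0.1149)
eliminate P² terms by subtracting sphere 1 from 2 and 3
[-0.7852 0.4840 0.1982]·P = 0.0069;  [-0.7322 -0.3922 -0.0577]·P = -0.0069
det = 0.6623;  x = 0.0009+0.0752z,  y = 0.0158+-0.2876z
sphere 1 gives Az²+Bz+C=0 with A=1.0884, B=0.1251, C=-0.0073;  B²−4AC=0.0473;  roots -0.1574, 0.0425;  negative root z = -0.1574
x = -0.0109, y = 0.0611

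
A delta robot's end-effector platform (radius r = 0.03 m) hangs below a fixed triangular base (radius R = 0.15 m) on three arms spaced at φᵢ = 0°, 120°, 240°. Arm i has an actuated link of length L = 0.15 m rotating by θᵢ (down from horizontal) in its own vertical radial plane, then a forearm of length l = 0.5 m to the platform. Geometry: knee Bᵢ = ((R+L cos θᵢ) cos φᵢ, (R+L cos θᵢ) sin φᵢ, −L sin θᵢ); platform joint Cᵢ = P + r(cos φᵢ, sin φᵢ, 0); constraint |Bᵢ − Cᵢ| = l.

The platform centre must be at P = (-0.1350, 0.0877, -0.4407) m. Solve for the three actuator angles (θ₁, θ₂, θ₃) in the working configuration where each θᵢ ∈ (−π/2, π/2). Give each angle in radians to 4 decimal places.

θ₁ = 0.7857, θ₂ = -0.2616, θ₃ = 0.3495

rotate P by −φ1: (-0.1350, 0.0877, -0.4407)
  A=0.2550, B=-0.4407, C=(l²−L²−A²−y'²−z²)/(2L)=-0.1314
  θ1 = atan2(B,A) + arccos(C/0.5092) = 0.7857
rotate P by −φ2: (0.1435, 0.0731, -0.4407)
  e−x'=-0.0235;  (l²−L²−(e−x')²−y'²−z²)/2L = 0.0913
  √(A²+B²)=0.4413;  θ2 = -1.6240+1.3624 ≈ -0.2616
φ3=240.0° → target in arm frame (-0.0085, -0.1608)
  e−x'=0.1285;  (l²−L²−(e−x')²−y'²−z²)/2L = -0.0302
  θ3 = atan2(B,A) + arccos(C/0.4590) = 0.3495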